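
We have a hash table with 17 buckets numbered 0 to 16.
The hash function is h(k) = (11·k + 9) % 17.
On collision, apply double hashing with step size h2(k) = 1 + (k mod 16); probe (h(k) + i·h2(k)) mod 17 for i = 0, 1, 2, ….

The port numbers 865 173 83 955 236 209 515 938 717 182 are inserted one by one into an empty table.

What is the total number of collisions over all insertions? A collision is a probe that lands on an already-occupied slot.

865 hashes to 4; slot 4 is free → place at 4.
173 hashes to 8; slot 8 is free → place at 8.
83 hashes to 4, h2=4; 4,8 taken → place at 12.
955 hashes to 8, h2=12; 8 taken → place at 3.
236 hashes to 4, h2=13; 4 taken → place at 0.
209 hashes to 13; slot 13 is free → place at 13.
515 hashes to 13, h2=4; 13,0,4,8,12 taken → place at 16.
938 hashes to 8, h2=11; 8 taken → place at 2.
717 hashes to 8, h2=14; 8 taken → place at 5.
182 hashes to 5, h2=7; 5,12,2 taken → place at 9.
Table: [236, ., 938, 955, 865, 717, ., ., 173, 182, ., ., 83, 209, ., ., 515]

14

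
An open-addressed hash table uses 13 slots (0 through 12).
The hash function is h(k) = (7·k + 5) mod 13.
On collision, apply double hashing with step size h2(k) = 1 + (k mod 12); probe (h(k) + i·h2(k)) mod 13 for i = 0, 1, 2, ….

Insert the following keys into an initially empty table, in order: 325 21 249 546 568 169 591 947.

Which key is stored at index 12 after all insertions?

546

325: h=5 → slot 5
21: h=9 → slot 9
249: h=6 → slot 6
546: h=5, h2=7, probe 5,12 → slot 12
568: h=3 → slot 3
169: h=5, h2=2, probe 5,7 → slot 7
591: h=8 → slot 8
947: h=4 → slot 4
Table: [—, —, —, 568, 947, 325, 249, 169, 591, 21, —, —, 546]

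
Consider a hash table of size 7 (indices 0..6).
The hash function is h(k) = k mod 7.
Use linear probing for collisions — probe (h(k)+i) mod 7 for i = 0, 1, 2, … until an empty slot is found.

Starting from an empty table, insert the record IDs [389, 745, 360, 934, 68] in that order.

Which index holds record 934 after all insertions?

Insert 389: h=4, slot 4 empty -> index 4.
Insert 745: h=3, slot 3 empty -> index 3.
Insert 360: h=3, slots 3,4 occupied -> index 5.
Insert 934: h=3, slots 3,4,5 occupied -> index 6.
Insert 68: h=5, slots 5,6 occupied -> index 0.
Table: [68, _, _, 745, 389, 360, 934]

6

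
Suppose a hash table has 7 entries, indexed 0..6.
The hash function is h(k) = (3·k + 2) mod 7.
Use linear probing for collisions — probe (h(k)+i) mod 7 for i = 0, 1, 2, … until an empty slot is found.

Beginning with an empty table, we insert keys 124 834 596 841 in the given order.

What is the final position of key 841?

Insert 124: h=3, slot 3 empty -> index 3.
Insert 834: h=5, slot 5 empty -> index 5.
Insert 596: h=5, slot 5 occupied -> index 6.
Insert 841: h=5, slots 5,6 occupied -> index 0.
Table: [841, ∅, ∅, 124, ∅, 834, 596]

0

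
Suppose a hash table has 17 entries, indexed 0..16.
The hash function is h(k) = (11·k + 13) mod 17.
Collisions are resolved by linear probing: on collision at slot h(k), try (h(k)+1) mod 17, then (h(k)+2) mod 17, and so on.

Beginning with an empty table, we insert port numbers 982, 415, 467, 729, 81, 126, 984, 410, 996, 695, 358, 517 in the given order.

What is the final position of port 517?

12

982: h=3 -> slot 3
415: h=5 -> slot 5
467: h=16 -> slot 16
729: h=8 -> slot 8
81: h=3, probe 3,4 -> slot 4
126: h=5, probe 5,6 -> slot 6
984: h=8, probe 8,9 -> slot 9
410: h=1 -> slot 1
996: h=4, probe 4,5,6,7 -> slot 7
695: h=8, probe 8,9,10 -> slot 10
358: h=7, probe 7,8,9,10,11 -> slot 11
517: h=5, probe 5,6,7,8,9,10,11,12 -> slot 12
Table: [∅, 410, ∅, 982, 81, 415, 126, 996, 729, 984, 695, 358, 517, ∅, ∅, ∅, 467]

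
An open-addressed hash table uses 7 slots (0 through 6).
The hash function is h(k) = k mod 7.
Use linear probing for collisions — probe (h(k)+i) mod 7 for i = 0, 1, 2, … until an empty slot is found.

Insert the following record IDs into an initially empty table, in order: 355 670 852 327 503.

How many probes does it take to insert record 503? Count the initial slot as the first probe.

4

355 hashes to 5; slot 5 is free -> place at 5.
670 hashes to 5; 5 taken -> place at 6.
852 hashes to 5; 5,6 taken -> place at 0.
327 hashes to 5; 5,6,0 taken -> place at 1.
503 hashes to 6; 6,0,1 taken -> place at 2.
Table: [852, 327, 503, -, -, 355, 670]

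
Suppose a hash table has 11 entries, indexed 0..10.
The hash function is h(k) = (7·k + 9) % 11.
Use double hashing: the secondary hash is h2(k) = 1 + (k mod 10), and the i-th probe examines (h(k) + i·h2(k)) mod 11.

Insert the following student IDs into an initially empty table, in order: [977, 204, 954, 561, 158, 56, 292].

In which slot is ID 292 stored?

Insert 977: h=6, slot 6 empty → index 6.
Insert 204: h=7, slot 7 empty → index 7.
Insert 954: h=10, slot 10 empty → index 10.
Insert 561: h=9, slot 9 empty → index 9.
Insert 158: h=4, slot 4 empty → index 4.
Insert 56: h=5, slot 5 empty → index 5.
Insert 292: h=7, h2=3, slots 7,10 occupied → index 2.
Table: [-, -, 292, -, 158, 56, 977, 204, -, 561, 954]

2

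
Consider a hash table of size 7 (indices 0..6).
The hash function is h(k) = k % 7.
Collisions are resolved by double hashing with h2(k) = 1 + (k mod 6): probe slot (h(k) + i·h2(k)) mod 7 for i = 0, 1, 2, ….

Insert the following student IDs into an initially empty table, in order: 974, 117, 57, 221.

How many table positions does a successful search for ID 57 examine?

3

974 hashes to 1; slot 1 is free → place at 1.
117 hashes to 5; slot 5 is free → place at 5.
57 hashes to 1, h2=4; 1,5 taken → place at 2.
221 hashes to 4; slot 4 is free → place at 4.
Table: [-, 974, 57, -, 221, 117, -]
Lookup 57: h=1, h2=4, probe 1,5,2 → found at 2.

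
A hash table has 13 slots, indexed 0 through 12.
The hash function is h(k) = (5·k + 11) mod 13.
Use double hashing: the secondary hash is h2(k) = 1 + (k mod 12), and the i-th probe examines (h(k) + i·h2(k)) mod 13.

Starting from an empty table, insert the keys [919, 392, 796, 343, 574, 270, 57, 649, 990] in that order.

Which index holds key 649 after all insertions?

919 hashes to 4; slot 4 is free → place at 4.
392 hashes to 8; slot 8 is free → place at 8.
796 hashes to 0; slot 0 is free → place at 0.
343 hashes to 10; slot 10 is free → place at 10.
574 hashes to 8, h2=11; 8 taken → place at 6.
270 hashes to 9; slot 9 is free → place at 9.
57 hashes to 10, h2=10; 10 taken → place at 7.
649 hashes to 6, h2=2; 6,8,10 taken → place at 12.
990 hashes to 8, h2=7; 8 taken → place at 2.
Table: [796, -, 990, -, 919, -, 574, 57, 392, 270, 343, -, 649]

12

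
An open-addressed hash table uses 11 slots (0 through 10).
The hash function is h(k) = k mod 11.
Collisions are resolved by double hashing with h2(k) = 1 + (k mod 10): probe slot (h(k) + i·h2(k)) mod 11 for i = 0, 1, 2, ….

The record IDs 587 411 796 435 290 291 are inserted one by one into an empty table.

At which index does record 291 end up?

Insert 587: h=4, slot 4 empty -> index 4.
Insert 411: h=4, h2=2, slot 4 occupied -> index 6.
Insert 796: h=4, h2=7, slot 4 occupied -> index 0.
Insert 435: h=6, h2=6, slot 6 occupied -> index 1.
Insert 290: h=4, h2=1, slot 4 occupied -> index 5.
Insert 291: h=5, h2=2, slot 5 occupied -> index 7.
Table: [796, 435, ∅, ∅, 587, 290, 411, 291, ∅, ∅, ∅]

7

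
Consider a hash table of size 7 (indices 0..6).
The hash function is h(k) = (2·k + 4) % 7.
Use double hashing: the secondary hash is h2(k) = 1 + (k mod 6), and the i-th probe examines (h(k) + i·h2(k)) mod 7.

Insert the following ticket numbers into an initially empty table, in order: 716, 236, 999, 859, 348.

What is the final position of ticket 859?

716 hashes to 1; slot 1 is free -> place at 1.
236 hashes to 0; slot 0 is free -> place at 0.
999 hashes to 0, h2=4; 0 taken -> place at 4.
859 hashes to 0, h2=2; 0 taken -> place at 2.
348 hashes to 0, h2=1; 0,1,2 taken -> place at 3.
Table: [236, 716, 859, 348, 999, —, —]

2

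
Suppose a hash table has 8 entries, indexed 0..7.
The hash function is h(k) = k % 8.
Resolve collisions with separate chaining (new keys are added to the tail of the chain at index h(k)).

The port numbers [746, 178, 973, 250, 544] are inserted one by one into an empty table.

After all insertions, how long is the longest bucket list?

Insert 746: h=2, bucket 2 empty → new chain.
Insert 178: h=2, bucket 2 nonempty → append to chain.
Insert 973: h=5, bucket 5 empty → new chain.
Insert 250: h=2, bucket 2 nonempty → append to chain.
Insert 544: h=0, bucket 0 empty → new chain.
Final buckets:
0: 544
1: .
2: 746 -> 178 -> 250
3: .
4: .
5: 973
6: .
7: .

3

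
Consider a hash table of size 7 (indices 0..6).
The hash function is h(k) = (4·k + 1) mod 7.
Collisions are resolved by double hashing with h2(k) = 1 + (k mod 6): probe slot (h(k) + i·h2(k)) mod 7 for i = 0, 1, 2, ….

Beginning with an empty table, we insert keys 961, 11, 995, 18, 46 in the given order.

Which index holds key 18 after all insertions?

961: h=2 -> slot 2
11: h=3 -> slot 3
995: h=5 -> slot 5
18: h=3, h2=1, probe 3,4 -> slot 4
46: h=3, h2=5, probe 3,1 -> slot 1
Table: [., 46, 961, 11, 18, 995, .]

4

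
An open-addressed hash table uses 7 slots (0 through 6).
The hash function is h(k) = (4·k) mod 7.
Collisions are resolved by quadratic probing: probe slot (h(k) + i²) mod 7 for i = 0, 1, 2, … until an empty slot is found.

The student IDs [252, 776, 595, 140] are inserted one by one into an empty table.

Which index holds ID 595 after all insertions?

252: h=0 => slot 0
776: h=3 => slot 3
595: h=0, probe 0,1 => slot 1
140: h=0, probe 0,1,4 => slot 4
Table: [252, 595, -, 776, 140, -, -]

1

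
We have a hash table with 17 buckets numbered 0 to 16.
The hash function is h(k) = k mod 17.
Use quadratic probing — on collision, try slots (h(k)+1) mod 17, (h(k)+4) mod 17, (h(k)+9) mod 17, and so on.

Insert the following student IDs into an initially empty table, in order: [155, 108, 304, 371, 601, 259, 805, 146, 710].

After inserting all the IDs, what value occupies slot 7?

601

155: h=2 => slot 2
108: h=6 => slot 6
304: h=15 => slot 15
371: h=14 => slot 14
601: h=6, probe 6,7 => slot 7
259: h=4 => slot 4
805: h=6, probe 6,7,10 => slot 10
146: h=10, probe 10,11 => slot 11
710: h=13 => slot 13
Table: [_, _, 155, _, 259, _, 108, 601, _, _, 805, 146, _, 710, 371, 304, _]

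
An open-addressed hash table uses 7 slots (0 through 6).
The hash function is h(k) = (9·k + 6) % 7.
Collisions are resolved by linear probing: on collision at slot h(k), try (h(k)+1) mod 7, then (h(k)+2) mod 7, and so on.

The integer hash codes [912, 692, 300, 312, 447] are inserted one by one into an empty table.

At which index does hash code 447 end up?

6

912: h=3 → slot 3
692: h=4 → slot 4
300: h=4, probe 4,5 → slot 5
312: h=0 → slot 0
447: h=4, probe 4,5,6 → slot 6
Table: [312, ∅, ∅, 912, 692, 300, 447]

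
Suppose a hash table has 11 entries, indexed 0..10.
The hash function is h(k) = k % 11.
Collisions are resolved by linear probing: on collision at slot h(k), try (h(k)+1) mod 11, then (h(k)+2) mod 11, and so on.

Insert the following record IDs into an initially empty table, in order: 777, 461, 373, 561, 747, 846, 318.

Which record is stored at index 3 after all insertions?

846

777 hashes to 7; slot 7 is free → place at 7.
461 hashes to 10; slot 10 is free → place at 10.
373 hashes to 10; 10 taken → place at 0.
561 hashes to 0; 0 taken → place at 1.
747 hashes to 10; 10,0,1 taken → place at 2.
846 hashes to 10; 10,0,1,2 taken → place at 3.
318 hashes to 10; 10,0,1,2,3 taken → place at 4.
Table: [373, 561, 747, 846, 318, -, -, 777, -, -, 461]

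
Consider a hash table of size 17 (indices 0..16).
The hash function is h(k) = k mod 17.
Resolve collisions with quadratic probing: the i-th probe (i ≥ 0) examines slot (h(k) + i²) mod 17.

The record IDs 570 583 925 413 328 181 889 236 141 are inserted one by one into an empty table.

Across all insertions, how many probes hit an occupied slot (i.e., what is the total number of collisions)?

Insert 570: h=9, slot 9 empty -> index 9.
Insert 583: h=5, slot 5 empty -> index 5.
Insert 925: h=7, slot 7 empty -> index 7.
Insert 413: h=5, slot 5 occupied -> index 6.
Insert 328: h=5, slots 5,6,9 occupied -> index 14.
Insert 181: h=11, slot 11 empty -> index 11.
Insert 889: h=5, slots 5,6,9,14 occupied -> index 4.
Insert 236: h=15, slot 15 empty -> index 15.
Insert 141: h=5, slots 5,6,9,14,4 occupied -> index 13.
Table: [., ., ., ., 889, 583, 413, 925, ., 570, ., 181, ., 141, 328, 236, .]

13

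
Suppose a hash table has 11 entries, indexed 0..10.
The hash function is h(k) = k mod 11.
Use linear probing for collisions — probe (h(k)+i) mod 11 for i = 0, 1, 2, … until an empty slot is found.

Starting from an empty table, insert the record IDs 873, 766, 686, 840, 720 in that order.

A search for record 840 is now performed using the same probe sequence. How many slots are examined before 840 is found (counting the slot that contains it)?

873 hashes to 4; slot 4 is free -> place at 4.
766 hashes to 7; slot 7 is free -> place at 7.
686 hashes to 4; 4 taken -> place at 5.
840 hashes to 4; 4,5 taken -> place at 6.
720 hashes to 5; 5,6,7 taken -> place at 8.
Table: [—, —, —, —, 873, 686, 840, 766, 720, —, —]
Lookup 840: h=4, probe 4,5,6 → found at 6.

3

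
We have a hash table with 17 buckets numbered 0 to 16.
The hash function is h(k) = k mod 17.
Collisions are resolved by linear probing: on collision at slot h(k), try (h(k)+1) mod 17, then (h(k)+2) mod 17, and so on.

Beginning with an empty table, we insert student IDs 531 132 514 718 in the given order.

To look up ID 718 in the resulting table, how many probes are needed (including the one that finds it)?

531: h=4 => slot 4
132: h=13 => slot 13
514: h=4, probe 4,5 => slot 5
718: h=4, probe 4,5,6 => slot 6
Table: [_, _, _, _, 531, 514, 718, _, _, _, _, _, _, 132, _, _, _]
Lookup 718: h=4, probe 4,5,6 → found at 6.

3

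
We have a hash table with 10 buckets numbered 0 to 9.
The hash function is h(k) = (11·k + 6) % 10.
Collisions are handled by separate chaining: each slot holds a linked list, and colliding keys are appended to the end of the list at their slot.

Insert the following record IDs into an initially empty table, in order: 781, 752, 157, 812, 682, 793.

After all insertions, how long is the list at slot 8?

781 -> bucket 7
752 -> bucket 8
157 -> bucket 3
812 -> bucket 8 (collision)
682 -> bucket 8 (collision)
793 -> bucket 9
Final buckets:
0: —
1: —
2: —
3: 157
4: —
5: —
6: —
7: 781
8: 752 -> 812 -> 682
9: 793

3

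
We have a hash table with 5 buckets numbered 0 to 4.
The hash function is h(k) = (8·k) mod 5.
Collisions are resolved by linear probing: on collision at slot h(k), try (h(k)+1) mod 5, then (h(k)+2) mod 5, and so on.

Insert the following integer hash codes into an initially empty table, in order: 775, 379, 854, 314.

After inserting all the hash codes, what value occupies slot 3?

854

Insert 775: h=0, slot 0 empty => index 0.
Insert 379: h=2, slot 2 empty => index 2.
Insert 854: h=2, slot 2 occupied => index 3.
Insert 314: h=2, slots 2,3 occupied => index 4.
Table: [775, ∅, 379, 854, 314]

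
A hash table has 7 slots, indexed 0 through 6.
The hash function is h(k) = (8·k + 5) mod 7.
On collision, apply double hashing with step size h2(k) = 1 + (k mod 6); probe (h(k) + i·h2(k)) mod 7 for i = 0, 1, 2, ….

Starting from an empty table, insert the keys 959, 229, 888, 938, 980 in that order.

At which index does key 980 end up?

Insert 959: h=5, slot 5 empty -> index 5.
Insert 229: h=3, slot 3 empty -> index 3.
Insert 888: h=4, slot 4 empty -> index 4.
Insert 938: h=5, h2=3, slot 5 occupied -> index 1.
Insert 980: h=5, h2=3, slots 5,1,4 occupied -> index 0.
Table: [980, 938, ., 229, 888, 959, .]

0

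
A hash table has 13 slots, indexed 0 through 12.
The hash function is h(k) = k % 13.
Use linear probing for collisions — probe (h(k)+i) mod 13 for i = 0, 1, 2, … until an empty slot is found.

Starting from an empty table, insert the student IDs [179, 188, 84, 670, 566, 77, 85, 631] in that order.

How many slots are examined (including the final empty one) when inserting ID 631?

179: h=10 => slot 10
188: h=6 => slot 6
84: h=6, probe 6,7 => slot 7
670: h=7, probe 7,8 => slot 8
566: h=7, probe 7,8,9 => slot 9
77: h=12 => slot 12
85: h=7, probe 7,8,9,10,11 => slot 11
631: h=7, probe 7,8,9,10,11,12,0 => slot 0
Table: [631, —, —, —, —, —, 188, 84, 670, 566, 179, 85, 77]

7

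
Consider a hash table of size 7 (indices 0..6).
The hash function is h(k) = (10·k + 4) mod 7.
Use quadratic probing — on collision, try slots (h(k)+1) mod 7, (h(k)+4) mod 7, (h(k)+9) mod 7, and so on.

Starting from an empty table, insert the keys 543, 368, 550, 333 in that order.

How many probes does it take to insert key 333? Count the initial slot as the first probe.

543: h=2 => slot 2
368: h=2, probe 2,3 => slot 3
550: h=2, probe 2,3,6 => slot 6
333: h=2, probe 2,3,6,4 => slot 4
Table: [—, —, 543, 368, 333, —, 550]

4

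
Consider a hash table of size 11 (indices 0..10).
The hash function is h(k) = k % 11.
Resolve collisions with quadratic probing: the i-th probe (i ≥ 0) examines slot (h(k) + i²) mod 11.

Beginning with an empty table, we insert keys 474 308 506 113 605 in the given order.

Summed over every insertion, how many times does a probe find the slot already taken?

474 hashes to 1; slot 1 is free → place at 1.
308 hashes to 0; slot 0 is free → place at 0.
506 hashes to 0; 0,1 taken → place at 4.
113 hashes to 3; slot 3 is free → place at 3.
605 hashes to 0; 0,1,4 taken → place at 9.
Table: [308, 474, -, 113, 506, -, -, -, -, 605, -]

5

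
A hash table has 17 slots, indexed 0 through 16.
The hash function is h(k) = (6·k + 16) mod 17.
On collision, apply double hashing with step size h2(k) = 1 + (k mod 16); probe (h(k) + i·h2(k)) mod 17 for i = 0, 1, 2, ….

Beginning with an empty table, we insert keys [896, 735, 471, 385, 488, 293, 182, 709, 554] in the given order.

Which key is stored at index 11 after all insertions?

Insert 896: h=3, slot 3 empty => index 3.
Insert 735: h=6, slot 6 empty => index 6.
Insert 471: h=3, h2=8, slot 3 occupied => index 11.
Insert 385: h=14, slot 14 empty => index 14.
Insert 488: h=3, h2=9, slot 3 occupied => index 12.
Insert 293: h=6, h2=6, slots 6,12 occupied => index 1.
Insert 182: h=3, h2=7, slot 3 occupied => index 10.
Insert 709: h=3, h2=6, slot 3 occupied => index 9.
Insert 554: h=8, slot 8 empty => index 8.
Table: [—, 293, —, 896, —, —, 735, —, 554, 709, 182, 471, 488, —, 385, —, —]

471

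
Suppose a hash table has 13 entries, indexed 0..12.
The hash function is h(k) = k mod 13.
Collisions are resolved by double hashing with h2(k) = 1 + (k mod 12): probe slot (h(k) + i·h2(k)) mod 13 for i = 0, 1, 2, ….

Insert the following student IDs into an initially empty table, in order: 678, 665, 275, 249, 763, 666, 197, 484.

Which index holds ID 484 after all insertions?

678: h=2 -> slot 2
665: h=2, h2=6, probe 2,8 -> slot 8
275: h=2, h2=12, probe 2,1 -> slot 1
249: h=2, h2=10, probe 2,12 -> slot 12
763: h=9 -> slot 9
666: h=3 -> slot 3
197: h=2, h2=6, probe 2,8,1,7 -> slot 7
484: h=3, h2=5, probe 3,8,0 -> slot 0
Table: [484, 275, 678, 666, -, -, -, 197, 665, 763, -, -, 249]

0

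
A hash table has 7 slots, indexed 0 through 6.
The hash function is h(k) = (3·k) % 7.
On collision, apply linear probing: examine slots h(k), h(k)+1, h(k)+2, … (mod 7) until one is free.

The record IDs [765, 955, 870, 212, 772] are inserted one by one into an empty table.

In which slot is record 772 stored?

Insert 765: h=6, slot 6 empty => index 6.
Insert 955: h=2, slot 2 empty => index 2.
Insert 870: h=6, slot 6 occupied => index 0.
Insert 212: h=6, slots 6,0 occupied => index 1.
Insert 772: h=6, slots 6,0,1,2 occupied => index 3.
Table: [870, 212, 955, 772, -, -, 765]

3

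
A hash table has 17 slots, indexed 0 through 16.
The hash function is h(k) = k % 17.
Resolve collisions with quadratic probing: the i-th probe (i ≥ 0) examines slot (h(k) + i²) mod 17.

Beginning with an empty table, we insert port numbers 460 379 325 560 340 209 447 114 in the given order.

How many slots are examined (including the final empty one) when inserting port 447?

3

Insert 460: h=1, slot 1 empty -> index 1.
Insert 379: h=5, slot 5 empty -> index 5.
Insert 325: h=2, slot 2 empty -> index 2.
Insert 560: h=16, slot 16 empty -> index 16.
Insert 340: h=0, slot 0 empty -> index 0.
Insert 209: h=5, slot 5 occupied -> index 6.
Insert 447: h=5, slots 5,6 occupied -> index 9.
Insert 114: h=12, slot 12 empty -> index 12.
Table: [340, 460, 325, ∅, ∅, 379, 209, ∅, ∅, 447, ∅, ∅, 114, ∅, ∅, ∅, 560]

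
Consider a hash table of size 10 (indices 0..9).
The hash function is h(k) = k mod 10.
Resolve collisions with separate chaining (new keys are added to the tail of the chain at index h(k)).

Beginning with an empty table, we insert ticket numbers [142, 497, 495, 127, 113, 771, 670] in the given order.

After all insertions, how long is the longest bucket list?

142 -> bucket 2
497 -> bucket 7
495 -> bucket 5
127 -> bucket 7 (collision)
113 -> bucket 3
771 -> bucket 1
670 -> bucket 0
Final buckets:
0: 670
1: 771
2: 142
3: 113
4: —
5: 495
6: —
7: 497 -> 127
8: —
9: —

2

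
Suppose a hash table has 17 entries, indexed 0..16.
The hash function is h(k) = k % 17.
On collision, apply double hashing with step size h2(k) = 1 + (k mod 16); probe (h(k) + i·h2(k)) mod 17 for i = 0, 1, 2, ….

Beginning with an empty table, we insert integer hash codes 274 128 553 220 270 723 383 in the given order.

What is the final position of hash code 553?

12

274 hashes to 2; slot 2 is free => place at 2.
128 hashes to 9; slot 9 is free => place at 9.
553 hashes to 9, h2=10; 9,2 taken => place at 12.
220 hashes to 16; slot 16 is free => place at 16.
270 hashes to 15; slot 15 is free => place at 15.
723 hashes to 9, h2=4; 9 taken => place at 13.
383 hashes to 9, h2=16; 9 taken => place at 8.
Table: [-, -, 274, -, -, -, -, -, 383, 128, -, -, 553, 723, -, 270, 220]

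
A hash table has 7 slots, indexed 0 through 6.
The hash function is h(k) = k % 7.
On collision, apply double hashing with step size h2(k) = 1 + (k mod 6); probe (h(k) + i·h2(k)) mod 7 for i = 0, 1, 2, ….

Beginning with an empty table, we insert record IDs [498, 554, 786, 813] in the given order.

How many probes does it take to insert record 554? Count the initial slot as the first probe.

2

498 hashes to 1; slot 1 is free → place at 1.
554 hashes to 1, h2=3; 1 taken → place at 4.
786 hashes to 2; slot 2 is free → place at 2.
813 hashes to 1, h2=4; 1 taken → place at 5.
Table: [-, 498, 786, -, 554, 813, -]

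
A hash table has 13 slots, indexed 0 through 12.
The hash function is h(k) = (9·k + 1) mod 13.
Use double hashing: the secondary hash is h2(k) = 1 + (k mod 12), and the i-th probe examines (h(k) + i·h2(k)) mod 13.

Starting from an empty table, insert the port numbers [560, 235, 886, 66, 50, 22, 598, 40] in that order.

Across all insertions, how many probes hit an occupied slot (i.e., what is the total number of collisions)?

Insert 560: h=10, slot 10 empty => index 10.
Insert 235: h=10, h2=8, slot 10 occupied => index 5.
Insert 886: h=6, slot 6 empty => index 6.
Insert 66: h=10, h2=7, slot 10 occupied => index 4.
Insert 50: h=9, slot 9 empty => index 9.
Insert 22: h=4, h2=11, slot 4 occupied => index 2.
Insert 598: h=1, slot 1 empty => index 1.
Insert 40: h=10, h2=5, slots 10,2 occupied => index 7.
Table: [_, 598, 22, _, 66, 235, 886, 40, _, 50, 560, _, _]

5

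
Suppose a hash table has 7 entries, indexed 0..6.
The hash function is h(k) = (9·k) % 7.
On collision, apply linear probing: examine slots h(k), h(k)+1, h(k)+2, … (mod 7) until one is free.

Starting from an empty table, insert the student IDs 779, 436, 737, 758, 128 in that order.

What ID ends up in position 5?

436

779 hashes to 4; slot 4 is free -> place at 4.
436 hashes to 4; 4 taken -> place at 5.
737 hashes to 4; 4,5 taken -> place at 6.
758 hashes to 4; 4,5,6 taken -> place at 0.
128 hashes to 4; 4,5,6,0 taken -> place at 1.
Table: [758, 128, —, —, 779, 436, 737]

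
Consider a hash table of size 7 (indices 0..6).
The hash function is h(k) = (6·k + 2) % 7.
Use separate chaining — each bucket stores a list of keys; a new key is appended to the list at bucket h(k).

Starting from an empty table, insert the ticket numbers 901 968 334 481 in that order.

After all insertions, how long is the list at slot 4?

901 → bucket 4
968 → bucket 0
334 → bucket 4 (collision)
481 → bucket 4 (collision)
Final buckets:
0: 968
1: ∅
2: ∅
3: ∅
4: 901 -> 334 -> 481
5: ∅
6: ∅

3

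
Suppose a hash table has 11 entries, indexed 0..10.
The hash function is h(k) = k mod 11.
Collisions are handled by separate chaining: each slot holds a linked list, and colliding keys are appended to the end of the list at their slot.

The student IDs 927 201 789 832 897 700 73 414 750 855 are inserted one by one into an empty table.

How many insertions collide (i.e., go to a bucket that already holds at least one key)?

Insert 927: h=3, bucket 3 empty → new chain.
Insert 201: h=3, bucket 3 nonempty → append to chain.
Insert 789: h=8, bucket 8 empty → new chain.
Insert 832: h=7, bucket 7 empty → new chain.
Insert 897: h=6, bucket 6 empty → new chain.
Insert 700: h=7, bucket 7 nonempty → append to chain.
Insert 73: h=7, bucket 7 nonempty → append to chain.
Insert 414: h=7, bucket 7 nonempty → append to chain.
Insert 750: h=2, bucket 2 empty → new chain.
Insert 855: h=8, bucket 8 nonempty → append to chain.
Final buckets:
0: -
1: -
2: 750
3: 927 -> 201
4: -
5: -
6: 897
7: 832 -> 700 -> 73 -> 414
8: 789 -> 855
9: -
10: -

5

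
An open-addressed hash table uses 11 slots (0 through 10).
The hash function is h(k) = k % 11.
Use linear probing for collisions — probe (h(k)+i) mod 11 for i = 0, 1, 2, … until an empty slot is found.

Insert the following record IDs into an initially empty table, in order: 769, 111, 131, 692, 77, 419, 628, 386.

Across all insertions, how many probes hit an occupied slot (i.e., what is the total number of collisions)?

769 hashes to 10; slot 10 is free → place at 10.
111 hashes to 1; slot 1 is free → place at 1.
131 hashes to 10; 10 taken → place at 0.
692 hashes to 10; 10,0,1 taken → place at 2.
77 hashes to 0; 0,1,2 taken → place at 3.
419 hashes to 1; 1,2,3 taken → place at 4.
628 hashes to 1; 1,2,3,4 taken → place at 5.
386 hashes to 1; 1,2,3,4,5 taken → place at 6.
Table: [131, 111, 692, 77, 419, 628, 386, _, _, _, 769]

19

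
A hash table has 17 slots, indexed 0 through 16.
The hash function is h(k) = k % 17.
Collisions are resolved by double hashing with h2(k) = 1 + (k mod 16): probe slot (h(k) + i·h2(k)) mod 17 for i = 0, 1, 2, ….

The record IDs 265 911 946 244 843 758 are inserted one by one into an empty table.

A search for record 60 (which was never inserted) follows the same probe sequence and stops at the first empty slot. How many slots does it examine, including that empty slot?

265: h=10 → slot 10
911: h=10, h2=16, probe 10,9 → slot 9
946: h=11 → slot 11
244: h=6 → slot 6
843: h=10, h2=12, probe 10,5 → slot 5
758: h=10, h2=7, probe 10,0 → slot 0
Table: [758, -, -, -, -, 843, 244, -, -, 911, 265, 946, -, -, -, -, -]
Lookup 60: h=9, h2=13, probe 9,5,1 → slot 1 empty, not found.

3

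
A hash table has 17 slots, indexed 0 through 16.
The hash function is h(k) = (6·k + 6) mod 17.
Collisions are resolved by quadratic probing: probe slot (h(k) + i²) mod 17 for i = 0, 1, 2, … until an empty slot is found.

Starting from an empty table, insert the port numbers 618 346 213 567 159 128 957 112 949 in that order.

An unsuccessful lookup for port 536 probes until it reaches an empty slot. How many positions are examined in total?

Insert 618: h=8, slot 8 empty -> index 8.
Insert 346: h=8, slot 8 occupied -> index 9.
Insert 213: h=9, slot 9 occupied -> index 10.
Insert 567: h=8, slots 8,9 occupied -> index 12.
Insert 159: h=8, slots 8,9,12 occupied -> index 0.
Insert 128: h=9, slots 9,10 occupied -> index 13.
Insert 957: h=2, slot 2 empty -> index 2.
Insert 112: h=15, slot 15 empty -> index 15.
Insert 949: h=5, slot 5 empty -> index 5.
Table: [159, _, 957, _, _, 949, _, _, 618, 346, 213, _, 567, 128, _, 112, _]
Lookup 536: h=9, probe 9,10,13,1 → slot 1 empty, not found.

4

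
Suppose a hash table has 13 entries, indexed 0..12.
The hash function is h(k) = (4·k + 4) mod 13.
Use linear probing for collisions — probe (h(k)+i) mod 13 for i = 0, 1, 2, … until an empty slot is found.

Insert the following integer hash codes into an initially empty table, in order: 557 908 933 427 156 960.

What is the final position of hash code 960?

12

557 hashes to 9; slot 9 is free => place at 9.
908 hashes to 9; 9 taken => place at 10.
933 hashes to 5; slot 5 is free => place at 5.
427 hashes to 9; 9,10 taken => place at 11.
156 hashes to 4; slot 4 is free => place at 4.
960 hashes to 9; 9,10,11 taken => place at 12.
Table: [—, —, —, —, 156, 933, —, —, —, 557, 908, 427, 960]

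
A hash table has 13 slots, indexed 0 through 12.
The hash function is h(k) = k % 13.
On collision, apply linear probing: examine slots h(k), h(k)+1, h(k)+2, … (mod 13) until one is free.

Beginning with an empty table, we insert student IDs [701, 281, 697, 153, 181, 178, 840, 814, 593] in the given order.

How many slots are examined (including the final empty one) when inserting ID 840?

Insert 701: h=12, slot 12 empty -> index 12.
Insert 281: h=8, slot 8 empty -> index 8.
Insert 697: h=8, slot 8 occupied -> index 9.
Insert 153: h=10, slot 10 empty -> index 10.
Insert 181: h=12, slot 12 occupied -> index 0.
Insert 178: h=9, slots 9,10 occupied -> index 11.
Insert 840: h=8, slots 8,9,10,11,12,0 occupied -> index 1.
Insert 814: h=8, slots 8,9,10,11,12,0,1 occupied -> index 2.
Insert 593: h=8, slots 8,9,10,11,12,0,1,2 occupied -> index 3.
Table: [181, 840, 814, 593, ∅, ∅, ∅, ∅, 281, 697, 153, 178, 701]

7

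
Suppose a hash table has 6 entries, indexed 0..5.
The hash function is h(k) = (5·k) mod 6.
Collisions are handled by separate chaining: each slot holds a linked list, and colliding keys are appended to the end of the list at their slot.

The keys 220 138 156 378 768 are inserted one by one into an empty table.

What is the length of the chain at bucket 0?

220 → bucket 2
138 → bucket 0
156 → bucket 0 (collision)
378 → bucket 0 (collision)
768 → bucket 0 (collision)
Final buckets:
0: 138 -> 156 -> 378 -> 768
1: _
2: 220
3: _
4: _
5: _

4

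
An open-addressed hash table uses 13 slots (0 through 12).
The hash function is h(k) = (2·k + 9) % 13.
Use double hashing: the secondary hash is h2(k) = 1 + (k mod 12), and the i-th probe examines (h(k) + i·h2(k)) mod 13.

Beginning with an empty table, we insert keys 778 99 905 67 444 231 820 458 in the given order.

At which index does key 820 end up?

Insert 778: h=5, slot 5 empty → index 5.
Insert 99: h=12, slot 12 empty → index 12.
Insert 905: h=12, h2=6, slots 12,5 occupied → index 11.
Insert 67: h=0, slot 0 empty → index 0.
Insert 444: h=0, h2=1, slot 0 occupied → index 1.
Insert 231: h=3, slot 3 empty → index 3.
Insert 820: h=11, h2=5, slots 11,3 occupied → index 8.
Insert 458: h=2, slot 2 empty → index 2.
Table: [67, 444, 458, 231, ∅, 778, ∅, ∅, 820, ∅, ∅, 905, 99]

8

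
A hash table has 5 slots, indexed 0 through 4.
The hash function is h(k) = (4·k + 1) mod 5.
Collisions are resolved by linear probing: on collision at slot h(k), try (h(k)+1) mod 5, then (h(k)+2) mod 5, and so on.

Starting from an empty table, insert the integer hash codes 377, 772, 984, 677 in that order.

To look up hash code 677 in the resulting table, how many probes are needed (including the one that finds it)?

3

Insert 377: h=4, slot 4 empty → index 4.
Insert 772: h=4, slot 4 occupied → index 0.
Insert 984: h=2, slot 2 empty → index 2.
Insert 677: h=4, slots 4,0 occupied → index 1.
Table: [772, 677, 984, —, 377]
Lookup 677: h=4, probe 4,0,1 → found at 1.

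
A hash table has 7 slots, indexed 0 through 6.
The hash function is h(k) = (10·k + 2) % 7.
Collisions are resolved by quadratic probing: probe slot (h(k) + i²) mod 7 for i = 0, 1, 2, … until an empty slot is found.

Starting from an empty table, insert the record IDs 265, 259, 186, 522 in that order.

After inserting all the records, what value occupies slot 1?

522

265 hashes to 6; slot 6 is free → place at 6.
259 hashes to 2; slot 2 is free → place at 2.
186 hashes to 0; slot 0 is free → place at 0.
522 hashes to 0; 0 taken → place at 1.
Table: [186, 522, 259, _, _, _, 265]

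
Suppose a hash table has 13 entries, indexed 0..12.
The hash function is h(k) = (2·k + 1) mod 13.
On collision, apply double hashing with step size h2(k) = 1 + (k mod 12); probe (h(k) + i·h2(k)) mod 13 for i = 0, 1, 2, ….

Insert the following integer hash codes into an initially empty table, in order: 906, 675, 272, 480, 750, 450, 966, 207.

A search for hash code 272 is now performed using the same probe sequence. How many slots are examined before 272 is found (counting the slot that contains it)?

2

906 hashes to 6; slot 6 is free -> place at 6.
675 hashes to 12; slot 12 is free -> place at 12.
272 hashes to 12, h2=9; 12 taken -> place at 8.
480 hashes to 12, h2=1; 12 taken -> place at 0.
750 hashes to 6, h2=7; 6,0 taken -> place at 7.
450 hashes to 4; slot 4 is free -> place at 4.
966 hashes to 9; slot 9 is free -> place at 9.
207 hashes to 12, h2=4; 12 taken -> place at 3.
Table: [480, —, —, 207, 450, —, 906, 750, 272, 966, —, —, 675]
Lookup 272: h=12, h2=9, probe 12,8 → found at 8.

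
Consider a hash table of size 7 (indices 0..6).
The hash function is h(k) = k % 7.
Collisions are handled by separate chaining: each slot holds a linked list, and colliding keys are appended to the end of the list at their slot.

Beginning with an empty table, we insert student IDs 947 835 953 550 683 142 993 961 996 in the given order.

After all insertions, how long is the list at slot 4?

2

947 → bucket 2
835 → bucket 2 (collision)
953 → bucket 1
550 → bucket 4
683 → bucket 4 (collision)
142 → bucket 2 (collision)
993 → bucket 6
961 → bucket 2 (collision)
996 → bucket 2 (collision)
Final buckets:
0: ∅
1: 953
2: 947 -> 835 -> 142 -> 961 -> 996
3: ∅
4: 550 -> 683
5: ∅
6: 993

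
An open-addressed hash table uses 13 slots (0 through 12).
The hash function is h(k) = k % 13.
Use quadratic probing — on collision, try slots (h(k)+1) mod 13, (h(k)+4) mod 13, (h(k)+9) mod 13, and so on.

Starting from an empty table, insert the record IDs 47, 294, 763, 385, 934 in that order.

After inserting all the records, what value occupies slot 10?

47 hashes to 8; slot 8 is free -> place at 8.
294 hashes to 8; 8 taken -> place at 9.
763 hashes to 9; 9 taken -> place at 10.
385 hashes to 8; 8,9 taken -> place at 12.
934 hashes to 11; slot 11 is free -> place at 11.
Table: [-, -, -, -, -, -, -, -, 47, 294, 763, 934, 385]

763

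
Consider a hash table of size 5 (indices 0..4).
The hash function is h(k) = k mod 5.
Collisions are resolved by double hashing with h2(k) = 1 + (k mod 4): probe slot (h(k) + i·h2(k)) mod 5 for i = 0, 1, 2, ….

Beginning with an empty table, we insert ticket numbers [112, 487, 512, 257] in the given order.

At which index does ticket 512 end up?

3

112 hashes to 2; slot 2 is free -> place at 2.
487 hashes to 2, h2=4; 2 taken -> place at 1.
512 hashes to 2, h2=1; 2 taken -> place at 3.
257 hashes to 2, h2=2; 2 taken -> place at 4.
Table: [∅, 487, 112, 512, 257]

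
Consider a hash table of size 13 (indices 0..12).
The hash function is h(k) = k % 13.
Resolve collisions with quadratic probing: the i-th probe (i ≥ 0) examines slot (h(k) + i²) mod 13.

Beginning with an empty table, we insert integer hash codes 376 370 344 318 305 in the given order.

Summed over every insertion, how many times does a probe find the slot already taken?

6

376: h=12 → slot 12
370: h=6 → slot 6
344: h=6, probe 6,7 → slot 7
318: h=6, probe 6,7,10 → slot 10
305: h=6, probe 6,7,10,2 → slot 2
Table: [., ., 305, ., ., ., 370, 344, ., ., 318, ., 376]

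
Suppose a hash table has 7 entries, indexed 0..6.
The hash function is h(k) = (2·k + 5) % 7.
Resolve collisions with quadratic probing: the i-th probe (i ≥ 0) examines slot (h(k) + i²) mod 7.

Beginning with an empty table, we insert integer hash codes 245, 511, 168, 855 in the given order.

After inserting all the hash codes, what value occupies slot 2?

245: h=5 -> slot 5
511: h=5, probe 5,6 -> slot 6
168: h=5, probe 5,6,2 -> slot 2
855: h=0 -> slot 0
Table: [855, _, 168, _, _, 245, 511]

168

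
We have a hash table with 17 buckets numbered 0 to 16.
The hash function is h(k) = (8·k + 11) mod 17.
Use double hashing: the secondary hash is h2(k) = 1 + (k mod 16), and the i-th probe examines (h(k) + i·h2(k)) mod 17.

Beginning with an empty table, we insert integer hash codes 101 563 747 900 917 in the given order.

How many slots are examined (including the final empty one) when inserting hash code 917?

2

101: h=3 -> slot 3
563: h=10 -> slot 10
747: h=3, h2=12, probe 3,15 -> slot 15
900: h=3, h2=5, probe 3,8 -> slot 8
917: h=3, h2=6, probe 3,9 -> slot 9
Table: [-, -, -, 101, -, -, -, -, 900, 917, 563, -, -, -, -, 747, -]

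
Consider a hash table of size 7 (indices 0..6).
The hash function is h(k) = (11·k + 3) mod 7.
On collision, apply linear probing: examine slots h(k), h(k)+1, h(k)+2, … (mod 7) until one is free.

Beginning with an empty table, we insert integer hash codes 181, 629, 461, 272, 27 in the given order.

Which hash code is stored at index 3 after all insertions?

181: h=6 -> slot 6
629: h=6, probe 6,0 -> slot 0
461: h=6, probe 6,0,1 -> slot 1
272: h=6, probe 6,0,1,2 -> slot 2
27: h=6, probe 6,0,1,2,3 -> slot 3
Table: [629, 461, 272, 27, -, -, 181]

27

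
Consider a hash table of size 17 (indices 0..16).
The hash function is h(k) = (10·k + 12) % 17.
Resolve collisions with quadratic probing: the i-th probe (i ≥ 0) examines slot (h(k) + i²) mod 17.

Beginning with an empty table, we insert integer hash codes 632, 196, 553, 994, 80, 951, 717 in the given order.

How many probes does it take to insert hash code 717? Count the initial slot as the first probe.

2

Insert 632: h=8, slot 8 empty → index 8.
Insert 196: h=0, slot 0 empty → index 0.
Insert 553: h=0, slot 0 occupied → index 1.
Insert 994: h=7, slot 7 empty → index 7.
Insert 80: h=13, slot 13 empty → index 13.
Insert 951: h=2, slot 2 empty → index 2.
Insert 717: h=8, slot 8 occupied → index 9.
Table: [196, 553, 951, ., ., ., ., 994, 632, 717, ., ., ., 80, ., ., .]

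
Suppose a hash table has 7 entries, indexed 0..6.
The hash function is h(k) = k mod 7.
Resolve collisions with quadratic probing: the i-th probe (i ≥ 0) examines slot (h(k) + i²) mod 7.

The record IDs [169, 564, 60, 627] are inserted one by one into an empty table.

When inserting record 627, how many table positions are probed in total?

4

169 hashes to 1; slot 1 is free => place at 1.
564 hashes to 4; slot 4 is free => place at 4.
60 hashes to 4; 4 taken => place at 5.
627 hashes to 4; 4,5,1 taken => place at 6.
Table: [∅, 169, ∅, ∅, 564, 60, 627]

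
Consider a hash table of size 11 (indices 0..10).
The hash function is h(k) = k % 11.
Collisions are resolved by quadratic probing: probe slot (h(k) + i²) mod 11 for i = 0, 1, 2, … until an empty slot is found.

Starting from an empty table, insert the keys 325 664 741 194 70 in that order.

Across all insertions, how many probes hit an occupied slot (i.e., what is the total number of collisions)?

Insert 325: h=6, slot 6 empty => index 6.
Insert 664: h=4, slot 4 empty => index 4.
Insert 741: h=4, slot 4 occupied => index 5.
Insert 194: h=7, slot 7 empty => index 7.
Insert 70: h=4, slots 4,5 occupied => index 8.
Table: [∅, ∅, ∅, ∅, 664, 741, 325, 194, 70, ∅, ∅]

3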